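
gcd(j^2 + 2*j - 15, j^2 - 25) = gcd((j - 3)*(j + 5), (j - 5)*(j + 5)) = j + 5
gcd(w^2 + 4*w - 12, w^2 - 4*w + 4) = w - 2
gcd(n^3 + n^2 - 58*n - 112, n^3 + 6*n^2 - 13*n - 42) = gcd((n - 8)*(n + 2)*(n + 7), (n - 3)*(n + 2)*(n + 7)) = n^2 + 9*n + 14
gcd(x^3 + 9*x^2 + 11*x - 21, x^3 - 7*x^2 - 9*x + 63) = x + 3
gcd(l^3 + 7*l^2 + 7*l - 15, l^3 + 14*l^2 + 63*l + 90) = l^2 + 8*l + 15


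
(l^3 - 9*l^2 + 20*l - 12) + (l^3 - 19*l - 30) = 2*l^3 - 9*l^2 + l - 42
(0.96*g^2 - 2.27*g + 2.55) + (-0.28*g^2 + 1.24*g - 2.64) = 0.68*g^2 - 1.03*g - 0.0900000000000003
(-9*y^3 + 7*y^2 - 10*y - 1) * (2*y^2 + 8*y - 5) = -18*y^5 - 58*y^4 + 81*y^3 - 117*y^2 + 42*y + 5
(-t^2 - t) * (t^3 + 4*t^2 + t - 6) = -t^5 - 5*t^4 - 5*t^3 + 5*t^2 + 6*t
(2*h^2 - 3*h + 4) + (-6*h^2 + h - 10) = -4*h^2 - 2*h - 6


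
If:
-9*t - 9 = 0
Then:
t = -1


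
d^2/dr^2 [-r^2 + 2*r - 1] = -2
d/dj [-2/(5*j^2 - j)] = 2*(10*j - 1)/(j^2*(5*j - 1)^2)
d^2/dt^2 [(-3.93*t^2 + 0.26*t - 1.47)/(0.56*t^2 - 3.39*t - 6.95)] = (-14.758352*t^3 - 94.539312*t^2 + 22.815408*t - 437.138364)/(0.175616*t^6 - 3.189312*t^5 + 12.768168*t^4 + 40.205061*t^3 - 158.462085*t^2 - 491.236425*t - 335.702375)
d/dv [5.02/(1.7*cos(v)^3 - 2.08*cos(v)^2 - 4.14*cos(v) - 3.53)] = (25.602*cos(v)^2 - 20.8832*cos(v) - 20.7828)*sin(v)/(-1.7*cos(v)^3 + 2.08*cos(v)^2 + 4.14*cos(v) + 3.53)^2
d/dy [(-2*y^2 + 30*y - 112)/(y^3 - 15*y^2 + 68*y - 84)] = 2*(y^2 - 16*y + 52)/(y^4 - 16*y^3 + 88*y^2 - 192*y + 144)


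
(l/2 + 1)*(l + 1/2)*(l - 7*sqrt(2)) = l^3/2 - 7*sqrt(2)*l^2/2 + 5*l^2/4 - 35*sqrt(2)*l/4 + l/2 - 7*sqrt(2)/2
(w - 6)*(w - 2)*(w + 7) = w^3 - w^2 - 44*w + 84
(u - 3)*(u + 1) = u^2 - 2*u - 3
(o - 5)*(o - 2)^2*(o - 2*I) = o^4 - 9*o^3 - 2*I*o^3 + 24*o^2 + 18*I*o^2 - 20*o - 48*I*o + 40*I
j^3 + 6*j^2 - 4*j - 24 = (j - 2)*(j + 2)*(j + 6)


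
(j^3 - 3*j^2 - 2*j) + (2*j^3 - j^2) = 3*j^3 - 4*j^2 - 2*j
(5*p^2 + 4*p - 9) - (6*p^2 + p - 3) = -p^2 + 3*p - 6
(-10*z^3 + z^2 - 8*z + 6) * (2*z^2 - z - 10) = -20*z^5 + 12*z^4 + 83*z^3 + 10*z^2 + 74*z - 60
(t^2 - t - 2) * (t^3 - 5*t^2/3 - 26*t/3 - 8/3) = t^5 - 8*t^4/3 - 9*t^3 + 28*t^2/3 + 20*t + 16/3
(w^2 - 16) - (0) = w^2 - 16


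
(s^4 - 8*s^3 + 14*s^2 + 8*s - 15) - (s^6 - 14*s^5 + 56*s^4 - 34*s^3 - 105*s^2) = -s^6 + 14*s^5 - 55*s^4 + 26*s^3 + 119*s^2 + 8*s - 15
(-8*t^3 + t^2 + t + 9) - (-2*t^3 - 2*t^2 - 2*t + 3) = -6*t^3 + 3*t^2 + 3*t + 6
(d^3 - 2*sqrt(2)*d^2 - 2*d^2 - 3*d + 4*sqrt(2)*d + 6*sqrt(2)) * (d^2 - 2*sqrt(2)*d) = d^5 - 4*sqrt(2)*d^4 - 2*d^4 + 5*d^3 + 8*sqrt(2)*d^3 - 16*d^2 + 12*sqrt(2)*d^2 - 24*d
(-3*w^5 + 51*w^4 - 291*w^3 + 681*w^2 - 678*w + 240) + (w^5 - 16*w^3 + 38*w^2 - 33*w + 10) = -2*w^5 + 51*w^4 - 307*w^3 + 719*w^2 - 711*w + 250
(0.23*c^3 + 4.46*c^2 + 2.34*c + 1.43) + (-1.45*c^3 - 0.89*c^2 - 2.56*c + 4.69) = -1.22*c^3 + 3.57*c^2 - 0.22*c + 6.12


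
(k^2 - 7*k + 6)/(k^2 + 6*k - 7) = (k - 6)/(k + 7)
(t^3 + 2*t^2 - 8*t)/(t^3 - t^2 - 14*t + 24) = t/(t - 3)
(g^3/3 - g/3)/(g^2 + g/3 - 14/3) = (g^3 - g)/(3*g^2 + g - 14)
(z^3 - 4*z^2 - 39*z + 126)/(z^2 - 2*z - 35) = (z^2 + 3*z - 18)/(z + 5)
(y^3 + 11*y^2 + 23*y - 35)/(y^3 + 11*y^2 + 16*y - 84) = (y^2 + 4*y - 5)/(y^2 + 4*y - 12)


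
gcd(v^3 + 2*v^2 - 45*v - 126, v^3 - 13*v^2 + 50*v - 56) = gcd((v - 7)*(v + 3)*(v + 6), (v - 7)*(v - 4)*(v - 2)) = v - 7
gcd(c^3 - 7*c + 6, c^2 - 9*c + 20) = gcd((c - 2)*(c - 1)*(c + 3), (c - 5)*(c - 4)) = 1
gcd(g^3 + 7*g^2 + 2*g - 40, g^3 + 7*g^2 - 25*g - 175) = g + 5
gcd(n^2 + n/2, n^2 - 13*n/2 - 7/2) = n + 1/2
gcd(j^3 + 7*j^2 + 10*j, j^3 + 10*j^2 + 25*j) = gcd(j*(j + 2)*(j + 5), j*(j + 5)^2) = j^2 + 5*j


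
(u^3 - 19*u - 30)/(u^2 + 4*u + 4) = (u^2 - 2*u - 15)/(u + 2)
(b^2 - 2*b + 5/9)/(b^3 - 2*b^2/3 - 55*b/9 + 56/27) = 3*(3*b - 5)/(9*b^2 - 3*b - 56)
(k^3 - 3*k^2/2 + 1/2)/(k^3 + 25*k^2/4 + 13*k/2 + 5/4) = 2*(2*k^3 - 3*k^2 + 1)/(4*k^3 + 25*k^2 + 26*k + 5)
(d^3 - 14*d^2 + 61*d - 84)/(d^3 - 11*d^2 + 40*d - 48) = (d - 7)/(d - 4)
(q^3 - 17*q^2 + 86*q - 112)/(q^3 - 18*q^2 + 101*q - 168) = (q - 2)/(q - 3)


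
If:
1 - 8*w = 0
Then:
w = 1/8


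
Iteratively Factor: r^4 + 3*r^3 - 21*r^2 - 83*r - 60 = (r + 1)*(r^3 + 2*r^2 - 23*r - 60) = (r + 1)*(r + 4)*(r^2 - 2*r - 15) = (r + 1)*(r + 3)*(r + 4)*(r - 5)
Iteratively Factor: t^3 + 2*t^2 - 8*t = (t - 2)*(t^2 + 4*t) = t*(t - 2)*(t + 4)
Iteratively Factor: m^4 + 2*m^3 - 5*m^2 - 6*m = (m)*(m^3 + 2*m^2 - 5*m - 6) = m*(m + 3)*(m^2 - m - 2) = m*(m + 1)*(m + 3)*(m - 2)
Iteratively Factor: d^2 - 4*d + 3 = (d - 1)*(d - 3)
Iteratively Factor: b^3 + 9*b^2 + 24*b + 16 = (b + 4)*(b^2 + 5*b + 4) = (b + 4)^2*(b + 1)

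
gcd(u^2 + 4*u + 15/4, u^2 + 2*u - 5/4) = u + 5/2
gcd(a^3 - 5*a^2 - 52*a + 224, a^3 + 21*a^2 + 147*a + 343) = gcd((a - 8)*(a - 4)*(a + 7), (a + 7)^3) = a + 7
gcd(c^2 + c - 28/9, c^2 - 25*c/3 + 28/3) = c - 4/3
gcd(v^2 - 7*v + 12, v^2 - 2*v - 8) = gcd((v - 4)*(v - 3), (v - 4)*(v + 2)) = v - 4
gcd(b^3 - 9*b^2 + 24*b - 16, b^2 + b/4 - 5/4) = b - 1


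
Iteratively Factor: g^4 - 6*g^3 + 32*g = (g + 2)*(g^3 - 8*g^2 + 16*g) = g*(g + 2)*(g^2 - 8*g + 16) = g*(g - 4)*(g + 2)*(g - 4)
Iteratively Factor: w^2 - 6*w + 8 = (w - 2)*(w - 4)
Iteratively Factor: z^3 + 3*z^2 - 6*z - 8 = (z + 1)*(z^2 + 2*z - 8) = (z - 2)*(z + 1)*(z + 4)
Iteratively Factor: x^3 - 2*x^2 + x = (x - 1)*(x^2 - x) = (x - 1)^2*(x)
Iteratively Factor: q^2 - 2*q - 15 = (q - 5)*(q + 3)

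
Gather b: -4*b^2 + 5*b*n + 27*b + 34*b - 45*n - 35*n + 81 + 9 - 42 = -4*b^2 + b*(5*n + 61) - 80*n + 48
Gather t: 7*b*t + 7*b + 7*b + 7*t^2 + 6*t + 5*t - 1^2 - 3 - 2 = 14*b + 7*t^2 + t*(7*b + 11) - 6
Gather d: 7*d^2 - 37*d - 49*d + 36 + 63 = 7*d^2 - 86*d + 99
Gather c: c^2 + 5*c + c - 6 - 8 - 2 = c^2 + 6*c - 16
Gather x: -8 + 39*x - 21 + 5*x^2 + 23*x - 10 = 5*x^2 + 62*x - 39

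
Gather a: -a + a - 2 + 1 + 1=0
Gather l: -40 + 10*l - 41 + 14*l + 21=24*l - 60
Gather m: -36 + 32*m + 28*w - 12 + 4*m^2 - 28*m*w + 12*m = 4*m^2 + m*(44 - 28*w) + 28*w - 48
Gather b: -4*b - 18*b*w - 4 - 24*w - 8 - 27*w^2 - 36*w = b*(-18*w - 4) - 27*w^2 - 60*w - 12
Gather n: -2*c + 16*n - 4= -2*c + 16*n - 4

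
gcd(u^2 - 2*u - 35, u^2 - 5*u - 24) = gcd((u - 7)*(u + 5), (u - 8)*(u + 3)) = 1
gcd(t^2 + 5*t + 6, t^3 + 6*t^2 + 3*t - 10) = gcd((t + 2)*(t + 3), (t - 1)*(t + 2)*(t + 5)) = t + 2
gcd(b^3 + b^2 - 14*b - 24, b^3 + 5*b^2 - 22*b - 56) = b^2 - 2*b - 8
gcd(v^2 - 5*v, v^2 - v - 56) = 1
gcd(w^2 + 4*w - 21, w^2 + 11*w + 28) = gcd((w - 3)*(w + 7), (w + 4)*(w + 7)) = w + 7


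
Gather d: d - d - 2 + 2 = 0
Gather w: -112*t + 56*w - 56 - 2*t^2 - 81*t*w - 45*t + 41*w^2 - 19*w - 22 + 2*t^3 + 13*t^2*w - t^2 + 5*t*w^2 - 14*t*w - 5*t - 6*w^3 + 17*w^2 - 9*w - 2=2*t^3 - 3*t^2 - 162*t - 6*w^3 + w^2*(5*t + 58) + w*(13*t^2 - 95*t + 28) - 80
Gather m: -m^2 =-m^2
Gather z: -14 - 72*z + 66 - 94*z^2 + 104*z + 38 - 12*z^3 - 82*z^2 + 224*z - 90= -12*z^3 - 176*z^2 + 256*z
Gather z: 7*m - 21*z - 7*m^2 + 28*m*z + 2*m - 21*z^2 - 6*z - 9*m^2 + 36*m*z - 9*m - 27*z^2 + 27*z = -16*m^2 + 64*m*z - 48*z^2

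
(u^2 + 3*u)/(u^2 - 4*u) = (u + 3)/(u - 4)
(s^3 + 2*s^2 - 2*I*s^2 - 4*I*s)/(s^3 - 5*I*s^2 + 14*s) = (s^2 + 2*s*(1 - I) - 4*I)/(s^2 - 5*I*s + 14)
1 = 1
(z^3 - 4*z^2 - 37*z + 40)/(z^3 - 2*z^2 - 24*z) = (-z^3 + 4*z^2 + 37*z - 40)/(z*(-z^2 + 2*z + 24))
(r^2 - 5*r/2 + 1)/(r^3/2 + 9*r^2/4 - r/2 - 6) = 2*(2*r^2 - 5*r + 2)/(2*r^3 + 9*r^2 - 2*r - 24)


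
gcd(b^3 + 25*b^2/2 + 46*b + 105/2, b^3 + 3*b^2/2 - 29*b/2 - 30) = b^2 + 11*b/2 + 15/2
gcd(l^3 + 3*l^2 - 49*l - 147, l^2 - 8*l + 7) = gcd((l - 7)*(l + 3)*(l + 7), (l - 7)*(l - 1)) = l - 7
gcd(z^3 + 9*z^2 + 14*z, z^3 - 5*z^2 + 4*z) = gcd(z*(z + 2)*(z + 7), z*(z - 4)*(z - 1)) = z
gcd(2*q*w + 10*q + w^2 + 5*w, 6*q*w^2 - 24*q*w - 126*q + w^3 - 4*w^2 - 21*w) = 1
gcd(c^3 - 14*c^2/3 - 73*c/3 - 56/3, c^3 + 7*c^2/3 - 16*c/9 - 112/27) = c + 7/3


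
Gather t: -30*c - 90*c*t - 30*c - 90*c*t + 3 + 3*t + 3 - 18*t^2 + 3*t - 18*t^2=-60*c - 36*t^2 + t*(6 - 180*c) + 6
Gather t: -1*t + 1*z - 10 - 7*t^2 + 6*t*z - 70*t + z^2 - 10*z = -7*t^2 + t*(6*z - 71) + z^2 - 9*z - 10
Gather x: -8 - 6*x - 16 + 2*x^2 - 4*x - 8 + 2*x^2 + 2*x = 4*x^2 - 8*x - 32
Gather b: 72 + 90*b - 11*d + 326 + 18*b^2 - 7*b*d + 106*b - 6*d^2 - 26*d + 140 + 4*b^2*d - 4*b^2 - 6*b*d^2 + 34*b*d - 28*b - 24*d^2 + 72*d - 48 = b^2*(4*d + 14) + b*(-6*d^2 + 27*d + 168) - 30*d^2 + 35*d + 490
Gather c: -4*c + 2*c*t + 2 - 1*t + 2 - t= c*(2*t - 4) - 2*t + 4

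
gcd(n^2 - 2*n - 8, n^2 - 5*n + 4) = n - 4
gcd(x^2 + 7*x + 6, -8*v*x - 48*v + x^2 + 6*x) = x + 6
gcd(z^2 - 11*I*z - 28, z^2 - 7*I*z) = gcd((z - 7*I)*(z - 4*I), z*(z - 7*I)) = z - 7*I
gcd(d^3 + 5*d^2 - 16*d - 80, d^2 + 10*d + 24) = d + 4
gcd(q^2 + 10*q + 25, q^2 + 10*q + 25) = q^2 + 10*q + 25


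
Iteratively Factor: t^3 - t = (t)*(t^2 - 1) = t*(t - 1)*(t + 1)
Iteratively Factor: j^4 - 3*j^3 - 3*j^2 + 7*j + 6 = (j - 3)*(j^3 - 3*j - 2) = (j - 3)*(j + 1)*(j^2 - j - 2) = (j - 3)*(j - 2)*(j + 1)*(j + 1)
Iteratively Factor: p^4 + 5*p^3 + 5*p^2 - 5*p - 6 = (p + 3)*(p^3 + 2*p^2 - p - 2) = (p - 1)*(p + 3)*(p^2 + 3*p + 2) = (p - 1)*(p + 1)*(p + 3)*(p + 2)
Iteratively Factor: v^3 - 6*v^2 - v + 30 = (v + 2)*(v^2 - 8*v + 15) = (v - 5)*(v + 2)*(v - 3)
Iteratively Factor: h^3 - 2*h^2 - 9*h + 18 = (h + 3)*(h^2 - 5*h + 6) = (h - 2)*(h + 3)*(h - 3)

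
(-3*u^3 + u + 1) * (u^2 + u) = -3*u^5 - 3*u^4 + u^3 + 2*u^2 + u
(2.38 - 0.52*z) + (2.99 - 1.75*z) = 5.37 - 2.27*z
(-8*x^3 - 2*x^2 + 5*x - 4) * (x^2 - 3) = -8*x^5 - 2*x^4 + 29*x^3 + 2*x^2 - 15*x + 12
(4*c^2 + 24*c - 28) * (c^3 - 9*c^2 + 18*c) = 4*c^5 - 12*c^4 - 172*c^3 + 684*c^2 - 504*c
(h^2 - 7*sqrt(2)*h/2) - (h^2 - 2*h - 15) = -7*sqrt(2)*h/2 + 2*h + 15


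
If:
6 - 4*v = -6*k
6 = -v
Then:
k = -5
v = -6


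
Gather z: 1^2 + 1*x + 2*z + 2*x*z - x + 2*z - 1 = z*(2*x + 4)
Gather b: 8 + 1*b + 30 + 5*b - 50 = 6*b - 12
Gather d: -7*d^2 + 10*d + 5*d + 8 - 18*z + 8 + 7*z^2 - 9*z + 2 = -7*d^2 + 15*d + 7*z^2 - 27*z + 18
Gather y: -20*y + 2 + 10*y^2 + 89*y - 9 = 10*y^2 + 69*y - 7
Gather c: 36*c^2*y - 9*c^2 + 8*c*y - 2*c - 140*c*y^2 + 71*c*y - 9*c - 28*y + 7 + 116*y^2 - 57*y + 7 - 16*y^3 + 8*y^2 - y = c^2*(36*y - 9) + c*(-140*y^2 + 79*y - 11) - 16*y^3 + 124*y^2 - 86*y + 14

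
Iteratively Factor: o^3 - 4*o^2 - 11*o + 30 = (o - 2)*(o^2 - 2*o - 15) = (o - 5)*(o - 2)*(o + 3)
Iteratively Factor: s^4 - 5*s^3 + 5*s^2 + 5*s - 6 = (s - 1)*(s^3 - 4*s^2 + s + 6) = (s - 1)*(s + 1)*(s^2 - 5*s + 6) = (s - 3)*(s - 1)*(s + 1)*(s - 2)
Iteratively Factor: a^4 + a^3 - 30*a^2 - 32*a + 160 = (a - 5)*(a^3 + 6*a^2 - 32) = (a - 5)*(a + 4)*(a^2 + 2*a - 8) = (a - 5)*(a + 4)^2*(a - 2)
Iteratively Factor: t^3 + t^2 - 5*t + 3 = (t - 1)*(t^2 + 2*t - 3) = (t - 1)*(t + 3)*(t - 1)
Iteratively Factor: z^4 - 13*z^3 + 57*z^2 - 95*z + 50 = (z - 2)*(z^3 - 11*z^2 + 35*z - 25) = (z - 5)*(z - 2)*(z^2 - 6*z + 5) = (z - 5)^2*(z - 2)*(z - 1)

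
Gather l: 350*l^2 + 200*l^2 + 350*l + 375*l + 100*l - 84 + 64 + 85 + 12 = 550*l^2 + 825*l + 77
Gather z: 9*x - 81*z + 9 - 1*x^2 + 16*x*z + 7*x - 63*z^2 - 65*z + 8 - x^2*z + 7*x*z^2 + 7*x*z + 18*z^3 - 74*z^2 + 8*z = -x^2 + 16*x + 18*z^3 + z^2*(7*x - 137) + z*(-x^2 + 23*x - 138) + 17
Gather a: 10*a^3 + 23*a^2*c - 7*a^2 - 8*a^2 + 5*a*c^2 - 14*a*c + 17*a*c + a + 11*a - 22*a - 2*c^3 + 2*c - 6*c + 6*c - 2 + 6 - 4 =10*a^3 + a^2*(23*c - 15) + a*(5*c^2 + 3*c - 10) - 2*c^3 + 2*c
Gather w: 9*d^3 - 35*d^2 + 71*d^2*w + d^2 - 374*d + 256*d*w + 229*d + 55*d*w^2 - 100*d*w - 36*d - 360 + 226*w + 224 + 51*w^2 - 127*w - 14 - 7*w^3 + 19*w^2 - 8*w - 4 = 9*d^3 - 34*d^2 - 181*d - 7*w^3 + w^2*(55*d + 70) + w*(71*d^2 + 156*d + 91) - 154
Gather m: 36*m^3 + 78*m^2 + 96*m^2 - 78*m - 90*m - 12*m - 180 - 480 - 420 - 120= 36*m^3 + 174*m^2 - 180*m - 1200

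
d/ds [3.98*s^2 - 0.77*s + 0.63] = 7.96*s - 0.77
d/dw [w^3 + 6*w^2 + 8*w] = 3*w^2 + 12*w + 8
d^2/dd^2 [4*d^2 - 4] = 8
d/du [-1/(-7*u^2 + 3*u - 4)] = (3 - 14*u)/(7*u^2 - 3*u + 4)^2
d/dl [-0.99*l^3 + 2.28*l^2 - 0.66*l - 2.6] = -2.97*l^2 + 4.56*l - 0.66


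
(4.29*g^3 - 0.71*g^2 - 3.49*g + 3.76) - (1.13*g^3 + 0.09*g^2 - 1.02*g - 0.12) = 3.16*g^3 - 0.8*g^2 - 2.47*g + 3.88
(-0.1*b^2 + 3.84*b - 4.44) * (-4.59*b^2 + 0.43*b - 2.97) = 0.459*b^4 - 17.6686*b^3 + 22.3278*b^2 - 13.314*b + 13.1868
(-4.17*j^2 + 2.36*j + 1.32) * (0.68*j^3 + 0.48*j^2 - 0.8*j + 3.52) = -2.8356*j^5 - 0.3968*j^4 + 5.3664*j^3 - 15.9328*j^2 + 7.2512*j + 4.6464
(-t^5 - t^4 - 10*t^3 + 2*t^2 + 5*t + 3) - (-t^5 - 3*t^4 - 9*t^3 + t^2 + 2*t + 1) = 2*t^4 - t^3 + t^2 + 3*t + 2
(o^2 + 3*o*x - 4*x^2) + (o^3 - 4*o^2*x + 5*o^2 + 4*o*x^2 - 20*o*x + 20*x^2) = o^3 - 4*o^2*x + 6*o^2 + 4*o*x^2 - 17*o*x + 16*x^2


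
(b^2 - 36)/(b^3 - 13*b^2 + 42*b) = (b + 6)/(b*(b - 7))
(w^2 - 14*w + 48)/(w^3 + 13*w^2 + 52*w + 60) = (w^2 - 14*w + 48)/(w^3 + 13*w^2 + 52*w + 60)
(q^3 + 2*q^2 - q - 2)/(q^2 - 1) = q + 2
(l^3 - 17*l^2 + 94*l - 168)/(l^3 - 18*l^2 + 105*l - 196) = (l - 6)/(l - 7)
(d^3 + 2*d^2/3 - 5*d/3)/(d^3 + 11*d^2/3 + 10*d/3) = (d - 1)/(d + 2)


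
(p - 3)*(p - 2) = p^2 - 5*p + 6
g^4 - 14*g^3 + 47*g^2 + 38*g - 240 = (g - 8)*(g - 5)*(g - 3)*(g + 2)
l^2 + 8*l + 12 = (l + 2)*(l + 6)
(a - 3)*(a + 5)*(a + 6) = a^3 + 8*a^2 - 3*a - 90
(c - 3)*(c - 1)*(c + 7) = c^3 + 3*c^2 - 25*c + 21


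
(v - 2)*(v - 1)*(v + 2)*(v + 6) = v^4 + 5*v^3 - 10*v^2 - 20*v + 24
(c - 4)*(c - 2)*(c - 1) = c^3 - 7*c^2 + 14*c - 8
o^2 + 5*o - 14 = (o - 2)*(o + 7)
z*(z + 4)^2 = z^3 + 8*z^2 + 16*z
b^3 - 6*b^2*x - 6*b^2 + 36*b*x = b*(b - 6)*(b - 6*x)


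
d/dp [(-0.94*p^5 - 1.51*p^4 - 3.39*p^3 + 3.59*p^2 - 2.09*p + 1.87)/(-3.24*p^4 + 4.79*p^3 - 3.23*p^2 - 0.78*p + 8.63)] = (3.0456*p^8 - 9.0052*p^7 - 9.1079*p^6 + 35.9506*p^5 - 63.5888*p^4 - 2.57940000000001*p^3 - 124.1899*p^2 + 74.0436*p - 16.5781)/(10.4976*p^8 - 31.0392*p^7 + 43.8745*p^6 - 25.889*p^5 - 52.9619*p^4 + 87.7142*p^3 - 55.1414*p^2 - 13.4628*p + 74.4769)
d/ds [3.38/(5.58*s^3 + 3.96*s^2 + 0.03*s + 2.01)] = (-56.5812*s^2 - 26.7696*s - 0.1014)/(5.58*s^3 + 3.96*s^2 + 0.03*s + 2.01)^2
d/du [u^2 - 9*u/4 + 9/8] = 2*u - 9/4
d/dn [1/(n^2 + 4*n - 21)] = 2*(-n - 2)/(n^2 + 4*n - 21)^2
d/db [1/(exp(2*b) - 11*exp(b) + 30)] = (11 - 2*exp(b))*exp(b)/(exp(2*b) - 11*exp(b) + 30)^2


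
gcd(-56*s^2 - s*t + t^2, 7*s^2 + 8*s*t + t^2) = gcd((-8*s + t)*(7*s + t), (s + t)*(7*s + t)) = 7*s + t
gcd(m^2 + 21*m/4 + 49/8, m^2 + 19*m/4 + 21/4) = m + 7/4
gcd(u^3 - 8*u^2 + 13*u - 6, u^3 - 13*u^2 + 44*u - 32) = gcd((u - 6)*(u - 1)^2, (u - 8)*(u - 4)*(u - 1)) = u - 1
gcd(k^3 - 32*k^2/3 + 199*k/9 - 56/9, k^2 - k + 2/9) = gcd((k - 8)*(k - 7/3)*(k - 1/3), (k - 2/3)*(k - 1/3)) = k - 1/3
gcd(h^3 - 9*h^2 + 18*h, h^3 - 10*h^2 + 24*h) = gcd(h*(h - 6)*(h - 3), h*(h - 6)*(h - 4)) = h^2 - 6*h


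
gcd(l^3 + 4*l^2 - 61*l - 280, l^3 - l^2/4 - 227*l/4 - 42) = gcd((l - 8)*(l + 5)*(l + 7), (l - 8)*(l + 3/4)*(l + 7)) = l^2 - l - 56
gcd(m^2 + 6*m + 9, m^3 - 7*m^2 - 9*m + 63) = m + 3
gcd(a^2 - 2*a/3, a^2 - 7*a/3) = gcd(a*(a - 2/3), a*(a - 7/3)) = a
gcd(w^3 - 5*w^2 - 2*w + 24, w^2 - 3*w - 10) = w + 2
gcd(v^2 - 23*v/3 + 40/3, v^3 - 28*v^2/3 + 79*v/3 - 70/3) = v - 5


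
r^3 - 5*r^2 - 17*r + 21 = (r - 7)*(r - 1)*(r + 3)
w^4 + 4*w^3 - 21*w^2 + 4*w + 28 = (w - 2)^2*(w + 1)*(w + 7)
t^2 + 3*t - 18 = (t - 3)*(t + 6)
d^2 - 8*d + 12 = (d - 6)*(d - 2)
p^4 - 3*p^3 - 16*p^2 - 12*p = p*(p - 6)*(p + 1)*(p + 2)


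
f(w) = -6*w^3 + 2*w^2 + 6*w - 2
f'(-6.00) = -666.00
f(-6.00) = 1330.00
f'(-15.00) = -4104.00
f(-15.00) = 20608.00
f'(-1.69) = -52.17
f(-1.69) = 22.53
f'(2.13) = -67.14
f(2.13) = -38.13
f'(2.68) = -112.56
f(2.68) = -87.05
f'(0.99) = -7.68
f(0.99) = 0.08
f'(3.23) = -168.87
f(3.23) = -163.94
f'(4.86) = -399.71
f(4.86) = -614.35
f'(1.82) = -46.34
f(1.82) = -20.63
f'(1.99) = -57.32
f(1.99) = -29.42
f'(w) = -18*w^2 + 4*w + 6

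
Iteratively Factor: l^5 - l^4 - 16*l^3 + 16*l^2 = (l - 4)*(l^4 + 3*l^3 - 4*l^2) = (l - 4)*(l + 4)*(l^3 - l^2) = l*(l - 4)*(l + 4)*(l^2 - l) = l^2*(l - 4)*(l + 4)*(l - 1)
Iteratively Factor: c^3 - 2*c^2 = (c - 2)*(c^2) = c*(c - 2)*(c)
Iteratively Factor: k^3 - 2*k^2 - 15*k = (k - 5)*(k^2 + 3*k) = (k - 5)*(k + 3)*(k)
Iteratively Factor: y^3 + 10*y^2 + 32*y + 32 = (y + 4)*(y^2 + 6*y + 8) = (y + 2)*(y + 4)*(y + 4)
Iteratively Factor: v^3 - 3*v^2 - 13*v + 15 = (v - 5)*(v^2 + 2*v - 3) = (v - 5)*(v + 3)*(v - 1)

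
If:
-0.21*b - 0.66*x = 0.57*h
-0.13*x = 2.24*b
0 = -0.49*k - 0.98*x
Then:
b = -0.0580357142857143*x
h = -1.13651315789474*x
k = -2.0*x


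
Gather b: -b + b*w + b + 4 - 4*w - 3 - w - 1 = b*w - 5*w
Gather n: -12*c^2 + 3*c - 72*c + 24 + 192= -12*c^2 - 69*c + 216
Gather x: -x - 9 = -x - 9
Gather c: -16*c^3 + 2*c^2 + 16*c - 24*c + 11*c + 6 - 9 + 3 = -16*c^3 + 2*c^2 + 3*c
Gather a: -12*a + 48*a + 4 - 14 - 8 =36*a - 18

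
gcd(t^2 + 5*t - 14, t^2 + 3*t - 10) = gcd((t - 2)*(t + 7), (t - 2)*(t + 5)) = t - 2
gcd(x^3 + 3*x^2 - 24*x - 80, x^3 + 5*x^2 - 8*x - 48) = x^2 + 8*x + 16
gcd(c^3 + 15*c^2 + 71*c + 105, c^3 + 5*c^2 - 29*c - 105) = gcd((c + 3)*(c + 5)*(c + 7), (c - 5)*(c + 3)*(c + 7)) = c^2 + 10*c + 21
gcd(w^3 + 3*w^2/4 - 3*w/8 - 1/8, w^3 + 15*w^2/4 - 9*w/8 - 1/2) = w^2 - w/4 - 1/8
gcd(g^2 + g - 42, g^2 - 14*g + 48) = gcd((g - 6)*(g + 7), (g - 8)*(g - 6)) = g - 6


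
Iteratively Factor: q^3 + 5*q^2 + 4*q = (q + 1)*(q^2 + 4*q) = (q + 1)*(q + 4)*(q)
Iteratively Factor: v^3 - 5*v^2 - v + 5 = (v - 1)*(v^2 - 4*v - 5) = (v - 5)*(v - 1)*(v + 1)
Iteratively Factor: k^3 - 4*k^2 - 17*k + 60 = (k + 4)*(k^2 - 8*k + 15) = (k - 5)*(k + 4)*(k - 3)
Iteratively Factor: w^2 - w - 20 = (w + 4)*(w - 5)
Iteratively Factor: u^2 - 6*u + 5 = (u - 1)*(u - 5)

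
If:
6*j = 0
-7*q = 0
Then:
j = 0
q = 0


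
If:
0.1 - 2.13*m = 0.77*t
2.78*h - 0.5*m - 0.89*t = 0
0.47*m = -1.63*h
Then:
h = -0.03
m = 0.10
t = -0.15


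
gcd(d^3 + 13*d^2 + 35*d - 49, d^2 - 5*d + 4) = d - 1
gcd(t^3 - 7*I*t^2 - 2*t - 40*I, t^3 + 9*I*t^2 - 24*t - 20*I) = t + 2*I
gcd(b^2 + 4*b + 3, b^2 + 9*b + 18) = b + 3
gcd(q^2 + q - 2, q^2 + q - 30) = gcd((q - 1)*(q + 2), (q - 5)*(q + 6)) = 1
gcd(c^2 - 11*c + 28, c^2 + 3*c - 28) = c - 4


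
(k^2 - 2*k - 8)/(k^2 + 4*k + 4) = (k - 4)/(k + 2)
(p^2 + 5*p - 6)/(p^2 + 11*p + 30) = (p - 1)/(p + 5)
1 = 1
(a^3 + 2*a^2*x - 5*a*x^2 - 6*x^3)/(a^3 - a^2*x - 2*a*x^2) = (a + 3*x)/a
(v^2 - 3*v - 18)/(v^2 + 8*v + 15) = (v - 6)/(v + 5)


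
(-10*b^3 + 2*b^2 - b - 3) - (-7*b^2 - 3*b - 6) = -10*b^3 + 9*b^2 + 2*b + 3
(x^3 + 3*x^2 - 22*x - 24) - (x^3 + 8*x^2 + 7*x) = -5*x^2 - 29*x - 24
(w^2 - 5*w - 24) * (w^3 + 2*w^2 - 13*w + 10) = w^5 - 3*w^4 - 47*w^3 + 27*w^2 + 262*w - 240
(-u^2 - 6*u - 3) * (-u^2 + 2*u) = u^4 + 4*u^3 - 9*u^2 - 6*u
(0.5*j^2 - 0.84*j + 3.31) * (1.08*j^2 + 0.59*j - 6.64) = 0.54*j^4 - 0.6122*j^3 - 0.2408*j^2 + 7.5305*j - 21.9784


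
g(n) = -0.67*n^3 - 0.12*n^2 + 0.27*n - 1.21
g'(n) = -2.01*n^2 - 0.24*n + 0.27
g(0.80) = -1.41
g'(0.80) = -1.21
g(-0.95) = -1.00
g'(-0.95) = -1.32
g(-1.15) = -0.66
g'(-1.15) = -2.11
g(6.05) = -152.34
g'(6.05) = -74.75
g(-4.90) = 73.41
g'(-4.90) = -46.81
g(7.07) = -242.07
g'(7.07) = -101.90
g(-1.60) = 0.80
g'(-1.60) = -4.49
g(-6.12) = 146.22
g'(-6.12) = -73.54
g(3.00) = -19.57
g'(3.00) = -18.54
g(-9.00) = 475.07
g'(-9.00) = -160.38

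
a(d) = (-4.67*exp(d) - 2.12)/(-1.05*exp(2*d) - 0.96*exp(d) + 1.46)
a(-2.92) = -1.69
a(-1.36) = -2.90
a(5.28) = 0.02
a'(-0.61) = -17.50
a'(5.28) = -0.02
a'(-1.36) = -2.02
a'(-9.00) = 0.00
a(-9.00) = -1.45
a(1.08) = 1.52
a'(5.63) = -0.02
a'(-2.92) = -0.25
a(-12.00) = -1.45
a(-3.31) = -1.61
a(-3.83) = -1.54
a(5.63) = 0.02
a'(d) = (-4.67*exp(d) - 2.12)*(2.1*exp(2*d) + 0.96*exp(d))/(-1.05*exp(2*d) - 0.96*exp(d) + 1.46)^2 - 4.67*exp(d)/(-1.05*exp(2*d) - 0.96*exp(d) + 1.46)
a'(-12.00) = 0.00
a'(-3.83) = -0.09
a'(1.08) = -1.73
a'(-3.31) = -0.16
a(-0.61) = -7.41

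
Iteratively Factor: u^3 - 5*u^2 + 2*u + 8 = (u - 4)*(u^2 - u - 2) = (u - 4)*(u - 2)*(u + 1)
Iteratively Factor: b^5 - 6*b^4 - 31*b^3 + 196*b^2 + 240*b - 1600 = (b - 5)*(b^4 - b^3 - 36*b^2 + 16*b + 320) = (b - 5)*(b + 4)*(b^3 - 5*b^2 - 16*b + 80) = (b - 5)*(b + 4)^2*(b^2 - 9*b + 20) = (b - 5)^2*(b + 4)^2*(b - 4)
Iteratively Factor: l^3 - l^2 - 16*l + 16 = (l + 4)*(l^2 - 5*l + 4) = (l - 1)*(l + 4)*(l - 4)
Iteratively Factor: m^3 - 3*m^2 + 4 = (m - 2)*(m^2 - m - 2) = (m - 2)*(m + 1)*(m - 2)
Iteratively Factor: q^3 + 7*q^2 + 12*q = (q + 3)*(q^2 + 4*q) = q*(q + 3)*(q + 4)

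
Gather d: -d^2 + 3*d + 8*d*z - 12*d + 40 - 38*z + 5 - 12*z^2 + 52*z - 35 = -d^2 + d*(8*z - 9) - 12*z^2 + 14*z + 10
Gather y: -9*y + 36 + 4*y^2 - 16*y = 4*y^2 - 25*y + 36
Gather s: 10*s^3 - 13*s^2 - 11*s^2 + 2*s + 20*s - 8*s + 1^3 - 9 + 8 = 10*s^3 - 24*s^2 + 14*s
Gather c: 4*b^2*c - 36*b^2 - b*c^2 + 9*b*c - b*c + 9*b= -36*b^2 - b*c^2 + 9*b + c*(4*b^2 + 8*b)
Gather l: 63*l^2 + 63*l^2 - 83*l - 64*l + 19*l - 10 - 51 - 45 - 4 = 126*l^2 - 128*l - 110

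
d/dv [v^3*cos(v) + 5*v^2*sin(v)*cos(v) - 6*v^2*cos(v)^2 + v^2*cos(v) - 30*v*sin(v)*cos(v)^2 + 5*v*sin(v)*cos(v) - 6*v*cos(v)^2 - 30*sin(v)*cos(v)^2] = -v^3*sin(v) - v^2*sin(v) + 6*v^2*sin(2*v) + 3*v^2*cos(v) + 5*v^2*cos(2*v) + 11*v*sin(2*v) - 11*v*cos(v)/2 - v*cos(2*v) - 45*v*cos(3*v)/2 - 6*v + 45*sin(v)/2 + 5*sin(2*v)/2 - 15*sin(3*v)/2 - 30*sqrt(2)*sin(v + pi/4) + 45*cos(v)/2 - 3*cos(2*v) - 45*cos(3*v)/2 - 3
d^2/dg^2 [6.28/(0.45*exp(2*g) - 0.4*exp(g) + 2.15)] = ((2.512 - 11.304*exp(g))*(0.45*exp(2*g) - 0.4*exp(g) + 2.15) + 6.28*(0.9*exp(g) - 0.4)*(1.8*exp(g) - 0.8)*exp(g))*exp(g)/(0.45*exp(2*g) - 0.4*exp(g) + 2.15)^3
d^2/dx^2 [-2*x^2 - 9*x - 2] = -4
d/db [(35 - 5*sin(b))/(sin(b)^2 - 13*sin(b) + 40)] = 5*(sin(b)^2 - 14*sin(b) + 51)*cos(b)/(sin(b)^2 - 13*sin(b) + 40)^2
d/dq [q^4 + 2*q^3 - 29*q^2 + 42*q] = 4*q^3 + 6*q^2 - 58*q + 42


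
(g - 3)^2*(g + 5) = g^3 - g^2 - 21*g + 45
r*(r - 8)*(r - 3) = r^3 - 11*r^2 + 24*r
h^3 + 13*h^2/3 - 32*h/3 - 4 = (h - 2)*(h + 1/3)*(h + 6)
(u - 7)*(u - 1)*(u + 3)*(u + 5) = u^4 - 42*u^2 - 64*u + 105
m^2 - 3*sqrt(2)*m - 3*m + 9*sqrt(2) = (m - 3)*(m - 3*sqrt(2))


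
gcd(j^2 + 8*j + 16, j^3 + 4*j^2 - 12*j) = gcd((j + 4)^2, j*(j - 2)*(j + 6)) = 1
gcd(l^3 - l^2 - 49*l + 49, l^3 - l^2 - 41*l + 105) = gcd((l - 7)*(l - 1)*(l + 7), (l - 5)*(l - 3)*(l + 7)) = l + 7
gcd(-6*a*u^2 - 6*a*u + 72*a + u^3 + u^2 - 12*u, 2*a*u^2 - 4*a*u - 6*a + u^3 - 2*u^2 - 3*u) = u - 3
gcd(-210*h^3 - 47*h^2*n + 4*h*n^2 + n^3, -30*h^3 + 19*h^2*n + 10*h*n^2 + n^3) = 30*h^2 + 11*h*n + n^2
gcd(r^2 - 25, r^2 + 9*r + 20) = r + 5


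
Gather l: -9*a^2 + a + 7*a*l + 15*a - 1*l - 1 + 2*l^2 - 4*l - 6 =-9*a^2 + 16*a + 2*l^2 + l*(7*a - 5) - 7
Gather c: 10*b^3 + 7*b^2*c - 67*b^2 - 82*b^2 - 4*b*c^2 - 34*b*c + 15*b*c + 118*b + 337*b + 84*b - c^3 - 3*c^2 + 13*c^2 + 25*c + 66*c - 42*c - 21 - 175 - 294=10*b^3 - 149*b^2 + 539*b - c^3 + c^2*(10 - 4*b) + c*(7*b^2 - 19*b + 49) - 490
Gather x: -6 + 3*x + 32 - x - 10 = 2*x + 16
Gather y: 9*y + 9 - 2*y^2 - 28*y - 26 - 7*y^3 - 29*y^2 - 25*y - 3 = -7*y^3 - 31*y^2 - 44*y - 20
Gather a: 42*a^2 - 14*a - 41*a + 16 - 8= 42*a^2 - 55*a + 8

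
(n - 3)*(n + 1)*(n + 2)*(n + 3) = n^4 + 3*n^3 - 7*n^2 - 27*n - 18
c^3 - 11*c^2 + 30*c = c*(c - 6)*(c - 5)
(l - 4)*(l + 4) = l^2 - 16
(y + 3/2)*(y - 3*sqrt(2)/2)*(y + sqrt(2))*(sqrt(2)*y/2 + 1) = sqrt(2)*y^4/2 + y^3/2 + 3*sqrt(2)*y^3/4 - 2*sqrt(2)*y^2 + 3*y^2/4 - 3*sqrt(2)*y - 3*y - 9/2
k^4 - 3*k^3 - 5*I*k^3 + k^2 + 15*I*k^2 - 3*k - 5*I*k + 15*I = (k - 3)*(k - 5*I)*(k - I)*(k + I)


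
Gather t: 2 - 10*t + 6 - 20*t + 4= 12 - 30*t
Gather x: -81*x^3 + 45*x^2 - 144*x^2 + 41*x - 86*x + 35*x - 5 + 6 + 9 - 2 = -81*x^3 - 99*x^2 - 10*x + 8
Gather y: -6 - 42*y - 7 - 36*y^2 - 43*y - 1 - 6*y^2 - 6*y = -42*y^2 - 91*y - 14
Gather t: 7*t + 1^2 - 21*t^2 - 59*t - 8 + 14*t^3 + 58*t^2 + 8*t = 14*t^3 + 37*t^2 - 44*t - 7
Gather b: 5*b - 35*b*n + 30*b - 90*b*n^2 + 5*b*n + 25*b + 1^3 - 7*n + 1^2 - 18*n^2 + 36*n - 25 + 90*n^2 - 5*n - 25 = b*(-90*n^2 - 30*n + 60) + 72*n^2 + 24*n - 48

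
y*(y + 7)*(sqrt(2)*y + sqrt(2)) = sqrt(2)*y^3 + 8*sqrt(2)*y^2 + 7*sqrt(2)*y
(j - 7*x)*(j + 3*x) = j^2 - 4*j*x - 21*x^2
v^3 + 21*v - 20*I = (v - 4*I)*(v - I)*(v + 5*I)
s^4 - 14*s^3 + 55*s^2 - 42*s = s*(s - 7)*(s - 6)*(s - 1)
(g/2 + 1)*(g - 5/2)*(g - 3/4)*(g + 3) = g^4/2 + 7*g^3/8 - 67*g^2/16 - 81*g/16 + 45/8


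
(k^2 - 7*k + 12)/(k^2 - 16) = (k - 3)/(k + 4)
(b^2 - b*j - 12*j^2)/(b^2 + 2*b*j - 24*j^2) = (b + 3*j)/(b + 6*j)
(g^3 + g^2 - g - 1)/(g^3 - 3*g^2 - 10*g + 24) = (g^3 + g^2 - g - 1)/(g^3 - 3*g^2 - 10*g + 24)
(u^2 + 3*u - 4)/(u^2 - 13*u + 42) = (u^2 + 3*u - 4)/(u^2 - 13*u + 42)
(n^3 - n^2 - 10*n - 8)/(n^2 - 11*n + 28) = (n^2 + 3*n + 2)/(n - 7)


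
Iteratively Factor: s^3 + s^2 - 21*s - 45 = (s + 3)*(s^2 - 2*s - 15) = (s + 3)^2*(s - 5)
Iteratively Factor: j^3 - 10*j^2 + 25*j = (j - 5)*(j^2 - 5*j) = (j - 5)^2*(j)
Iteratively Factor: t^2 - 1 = (t - 1)*(t + 1)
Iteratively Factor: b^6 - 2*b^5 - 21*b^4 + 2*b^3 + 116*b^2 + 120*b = (b - 3)*(b^5 + b^4 - 18*b^3 - 52*b^2 - 40*b) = (b - 3)*(b + 2)*(b^4 - b^3 - 16*b^2 - 20*b) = b*(b - 3)*(b + 2)*(b^3 - b^2 - 16*b - 20) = b*(b - 3)*(b + 2)^2*(b^2 - 3*b - 10) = b*(b - 5)*(b - 3)*(b + 2)^2*(b + 2)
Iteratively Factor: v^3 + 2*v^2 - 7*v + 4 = (v + 4)*(v^2 - 2*v + 1) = (v - 1)*(v + 4)*(v - 1)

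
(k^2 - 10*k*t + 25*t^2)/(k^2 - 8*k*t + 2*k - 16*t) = (k^2 - 10*k*t + 25*t^2)/(k^2 - 8*k*t + 2*k - 16*t)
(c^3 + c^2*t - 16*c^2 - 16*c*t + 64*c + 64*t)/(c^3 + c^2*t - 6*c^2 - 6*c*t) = (c^2 - 16*c + 64)/(c*(c - 6))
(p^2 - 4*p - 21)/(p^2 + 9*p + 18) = (p - 7)/(p + 6)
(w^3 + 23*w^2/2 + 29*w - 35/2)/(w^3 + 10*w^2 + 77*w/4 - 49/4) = 2*(w + 5)/(2*w + 7)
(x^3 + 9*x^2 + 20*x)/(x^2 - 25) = x*(x + 4)/(x - 5)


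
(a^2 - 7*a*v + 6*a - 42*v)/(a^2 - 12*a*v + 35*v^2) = (-a - 6)/(-a + 5*v)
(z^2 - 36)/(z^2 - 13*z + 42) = (z + 6)/(z - 7)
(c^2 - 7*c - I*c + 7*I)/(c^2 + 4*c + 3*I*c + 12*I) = (c^2 - c*(7 + I) + 7*I)/(c^2 + c*(4 + 3*I) + 12*I)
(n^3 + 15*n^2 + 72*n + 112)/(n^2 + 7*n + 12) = (n^2 + 11*n + 28)/(n + 3)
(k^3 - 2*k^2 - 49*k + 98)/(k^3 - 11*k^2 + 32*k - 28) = (k + 7)/(k - 2)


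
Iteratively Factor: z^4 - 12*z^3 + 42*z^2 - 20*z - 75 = (z - 5)*(z^3 - 7*z^2 + 7*z + 15) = (z - 5)*(z + 1)*(z^2 - 8*z + 15) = (z - 5)^2*(z + 1)*(z - 3)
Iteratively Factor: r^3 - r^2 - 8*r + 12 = (r - 2)*(r^2 + r - 6) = (r - 2)^2*(r + 3)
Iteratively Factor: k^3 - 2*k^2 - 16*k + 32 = (k - 4)*(k^2 + 2*k - 8) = (k - 4)*(k - 2)*(k + 4)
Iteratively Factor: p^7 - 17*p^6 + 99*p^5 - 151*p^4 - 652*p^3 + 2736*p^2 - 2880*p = (p)*(p^6 - 17*p^5 + 99*p^4 - 151*p^3 - 652*p^2 + 2736*p - 2880) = p*(p - 4)*(p^5 - 13*p^4 + 47*p^3 + 37*p^2 - 504*p + 720) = p*(p - 4)^2*(p^4 - 9*p^3 + 11*p^2 + 81*p - 180) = p*(p - 4)^2*(p + 3)*(p^3 - 12*p^2 + 47*p - 60) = p*(p - 4)^3*(p + 3)*(p^2 - 8*p + 15) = p*(p - 4)^3*(p - 3)*(p + 3)*(p - 5)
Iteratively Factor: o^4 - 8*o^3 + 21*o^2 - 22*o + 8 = (o - 1)*(o^3 - 7*o^2 + 14*o - 8) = (o - 2)*(o - 1)*(o^2 - 5*o + 4) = (o - 2)*(o - 1)^2*(o - 4)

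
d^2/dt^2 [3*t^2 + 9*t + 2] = 6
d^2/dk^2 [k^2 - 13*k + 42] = 2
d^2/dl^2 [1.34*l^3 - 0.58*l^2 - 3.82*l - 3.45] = 8.04*l - 1.16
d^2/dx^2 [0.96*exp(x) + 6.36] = 0.96*exp(x)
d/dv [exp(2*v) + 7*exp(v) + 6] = (2*exp(v) + 7)*exp(v)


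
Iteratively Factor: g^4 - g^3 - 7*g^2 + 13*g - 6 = (g - 2)*(g^3 + g^2 - 5*g + 3) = (g - 2)*(g - 1)*(g^2 + 2*g - 3) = (g - 2)*(g - 1)*(g + 3)*(g - 1)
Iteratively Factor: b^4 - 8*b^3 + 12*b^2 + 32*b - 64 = (b - 2)*(b^3 - 6*b^2 + 32) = (b - 4)*(b - 2)*(b^2 - 2*b - 8) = (b - 4)^2*(b - 2)*(b + 2)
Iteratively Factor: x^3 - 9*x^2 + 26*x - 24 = (x - 3)*(x^2 - 6*x + 8) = (x - 3)*(x - 2)*(x - 4)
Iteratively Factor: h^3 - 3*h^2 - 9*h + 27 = (h + 3)*(h^2 - 6*h + 9) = (h - 3)*(h + 3)*(h - 3)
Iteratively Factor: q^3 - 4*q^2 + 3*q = (q - 3)*(q^2 - q) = (q - 3)*(q - 1)*(q)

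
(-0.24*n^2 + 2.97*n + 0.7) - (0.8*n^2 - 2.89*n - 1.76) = -1.04*n^2 + 5.86*n + 2.46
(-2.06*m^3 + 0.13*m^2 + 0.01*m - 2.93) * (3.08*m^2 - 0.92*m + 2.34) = -6.3448*m^5 + 2.2956*m^4 - 4.9092*m^3 - 8.7294*m^2 + 2.719*m - 6.8562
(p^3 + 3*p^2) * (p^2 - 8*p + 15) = p^5 - 5*p^4 - 9*p^3 + 45*p^2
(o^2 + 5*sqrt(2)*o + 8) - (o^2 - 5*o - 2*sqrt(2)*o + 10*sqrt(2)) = 5*o + 7*sqrt(2)*o - 10*sqrt(2) + 8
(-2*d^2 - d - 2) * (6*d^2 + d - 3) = -12*d^4 - 8*d^3 - 7*d^2 + d + 6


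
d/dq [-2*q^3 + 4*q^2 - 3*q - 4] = -6*q^2 + 8*q - 3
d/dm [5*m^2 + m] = 10*m + 1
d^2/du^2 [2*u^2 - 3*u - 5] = 4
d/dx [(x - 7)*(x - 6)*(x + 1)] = 3*x^2 - 24*x + 29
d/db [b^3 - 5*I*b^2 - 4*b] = 3*b^2 - 10*I*b - 4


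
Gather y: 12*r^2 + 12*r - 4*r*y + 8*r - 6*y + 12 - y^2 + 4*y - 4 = 12*r^2 + 20*r - y^2 + y*(-4*r - 2) + 8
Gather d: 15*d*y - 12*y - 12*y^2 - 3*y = 15*d*y - 12*y^2 - 15*y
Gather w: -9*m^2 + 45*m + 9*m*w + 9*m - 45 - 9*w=-9*m^2 + 54*m + w*(9*m - 9) - 45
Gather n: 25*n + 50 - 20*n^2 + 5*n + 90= -20*n^2 + 30*n + 140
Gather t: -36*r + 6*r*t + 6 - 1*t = -36*r + t*(6*r - 1) + 6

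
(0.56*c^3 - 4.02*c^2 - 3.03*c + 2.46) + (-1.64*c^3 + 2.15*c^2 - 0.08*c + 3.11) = -1.08*c^3 - 1.87*c^2 - 3.11*c + 5.57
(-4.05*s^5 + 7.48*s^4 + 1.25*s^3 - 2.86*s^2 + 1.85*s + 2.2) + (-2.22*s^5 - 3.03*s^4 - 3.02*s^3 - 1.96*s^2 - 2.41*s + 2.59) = -6.27*s^5 + 4.45*s^4 - 1.77*s^3 - 4.82*s^2 - 0.56*s + 4.79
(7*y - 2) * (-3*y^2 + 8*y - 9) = -21*y^3 + 62*y^2 - 79*y + 18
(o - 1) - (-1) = o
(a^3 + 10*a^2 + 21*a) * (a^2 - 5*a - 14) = a^5 + 5*a^4 - 43*a^3 - 245*a^2 - 294*a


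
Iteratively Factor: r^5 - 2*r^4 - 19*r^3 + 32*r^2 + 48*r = (r)*(r^4 - 2*r^3 - 19*r^2 + 32*r + 48) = r*(r - 3)*(r^3 + r^2 - 16*r - 16) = r*(r - 3)*(r + 1)*(r^2 - 16) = r*(r - 4)*(r - 3)*(r + 1)*(r + 4)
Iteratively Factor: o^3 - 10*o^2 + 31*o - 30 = (o - 5)*(o^2 - 5*o + 6) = (o - 5)*(o - 2)*(o - 3)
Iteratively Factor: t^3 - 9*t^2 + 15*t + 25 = (t + 1)*(t^2 - 10*t + 25) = (t - 5)*(t + 1)*(t - 5)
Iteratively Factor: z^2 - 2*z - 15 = (z - 5)*(z + 3)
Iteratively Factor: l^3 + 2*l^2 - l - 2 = (l + 1)*(l^2 + l - 2) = (l - 1)*(l + 1)*(l + 2)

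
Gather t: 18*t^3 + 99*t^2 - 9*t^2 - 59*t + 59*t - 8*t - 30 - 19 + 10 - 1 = 18*t^3 + 90*t^2 - 8*t - 40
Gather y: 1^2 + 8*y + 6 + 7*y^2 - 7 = 7*y^2 + 8*y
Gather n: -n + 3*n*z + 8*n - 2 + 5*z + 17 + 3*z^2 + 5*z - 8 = n*(3*z + 7) + 3*z^2 + 10*z + 7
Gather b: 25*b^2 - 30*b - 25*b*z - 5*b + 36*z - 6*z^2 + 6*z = 25*b^2 + b*(-25*z - 35) - 6*z^2 + 42*z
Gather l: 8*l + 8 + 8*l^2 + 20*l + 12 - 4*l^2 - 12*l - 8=4*l^2 + 16*l + 12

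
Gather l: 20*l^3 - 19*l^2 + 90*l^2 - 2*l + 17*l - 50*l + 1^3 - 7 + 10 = 20*l^3 + 71*l^2 - 35*l + 4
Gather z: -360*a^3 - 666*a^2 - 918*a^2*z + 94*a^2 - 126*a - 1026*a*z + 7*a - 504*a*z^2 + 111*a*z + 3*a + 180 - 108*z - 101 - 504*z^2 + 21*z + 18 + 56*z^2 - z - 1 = -360*a^3 - 572*a^2 - 116*a + z^2*(-504*a - 448) + z*(-918*a^2 - 915*a - 88) + 96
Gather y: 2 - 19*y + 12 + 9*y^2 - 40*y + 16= 9*y^2 - 59*y + 30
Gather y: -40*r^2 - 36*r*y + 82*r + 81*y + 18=-40*r^2 + 82*r + y*(81 - 36*r) + 18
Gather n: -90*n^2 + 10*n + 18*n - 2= -90*n^2 + 28*n - 2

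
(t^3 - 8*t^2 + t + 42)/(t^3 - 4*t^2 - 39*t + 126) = (t + 2)/(t + 6)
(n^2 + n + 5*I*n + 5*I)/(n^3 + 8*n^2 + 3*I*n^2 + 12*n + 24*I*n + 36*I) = (n^2 + n*(1 + 5*I) + 5*I)/(n^3 + n^2*(8 + 3*I) + n*(12 + 24*I) + 36*I)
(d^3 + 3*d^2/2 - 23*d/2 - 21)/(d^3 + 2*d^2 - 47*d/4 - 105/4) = 2*(d + 2)/(2*d + 5)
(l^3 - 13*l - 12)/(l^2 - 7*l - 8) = (l^2 - l - 12)/(l - 8)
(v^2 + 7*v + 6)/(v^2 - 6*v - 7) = (v + 6)/(v - 7)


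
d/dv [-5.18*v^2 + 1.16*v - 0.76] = 1.16 - 10.36*v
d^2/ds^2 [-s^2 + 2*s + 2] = -2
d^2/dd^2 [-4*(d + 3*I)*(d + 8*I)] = -8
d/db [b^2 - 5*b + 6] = 2*b - 5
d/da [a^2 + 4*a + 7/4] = 2*a + 4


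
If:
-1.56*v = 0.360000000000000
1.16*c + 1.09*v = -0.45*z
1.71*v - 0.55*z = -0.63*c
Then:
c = 0.34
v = -0.23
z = -0.32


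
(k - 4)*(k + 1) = k^2 - 3*k - 4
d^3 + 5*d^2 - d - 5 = (d - 1)*(d + 1)*(d + 5)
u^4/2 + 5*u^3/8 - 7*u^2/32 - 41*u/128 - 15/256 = (u/2 + 1/4)*(u - 3/4)*(u + 1/4)*(u + 5/4)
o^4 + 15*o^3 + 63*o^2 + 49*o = o*(o + 1)*(o + 7)^2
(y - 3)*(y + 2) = y^2 - y - 6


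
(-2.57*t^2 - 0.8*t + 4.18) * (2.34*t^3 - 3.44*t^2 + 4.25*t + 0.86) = -6.0138*t^5 + 6.9688*t^4 + 1.6107*t^3 - 19.9894*t^2 + 17.077*t + 3.5948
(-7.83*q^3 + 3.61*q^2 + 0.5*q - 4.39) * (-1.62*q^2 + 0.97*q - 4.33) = 12.6846*q^5 - 13.4433*q^4 + 36.5956*q^3 - 8.0345*q^2 - 6.4233*q + 19.0087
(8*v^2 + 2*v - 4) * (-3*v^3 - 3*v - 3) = -24*v^5 - 6*v^4 - 12*v^3 - 30*v^2 + 6*v + 12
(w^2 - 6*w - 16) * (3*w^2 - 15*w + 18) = 3*w^4 - 33*w^3 + 60*w^2 + 132*w - 288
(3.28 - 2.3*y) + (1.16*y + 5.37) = 8.65 - 1.14*y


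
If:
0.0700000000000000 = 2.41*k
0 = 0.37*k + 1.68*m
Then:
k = 0.03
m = -0.01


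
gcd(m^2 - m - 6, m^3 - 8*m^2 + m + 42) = m^2 - m - 6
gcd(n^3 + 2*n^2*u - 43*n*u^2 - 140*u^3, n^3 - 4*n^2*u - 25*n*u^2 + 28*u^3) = -n^2 + 3*n*u + 28*u^2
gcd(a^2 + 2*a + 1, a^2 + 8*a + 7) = a + 1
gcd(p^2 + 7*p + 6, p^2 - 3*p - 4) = p + 1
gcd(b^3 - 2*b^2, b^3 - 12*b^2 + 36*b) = b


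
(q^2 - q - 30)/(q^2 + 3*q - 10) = (q - 6)/(q - 2)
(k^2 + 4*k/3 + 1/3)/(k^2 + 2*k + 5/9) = 3*(k + 1)/(3*k + 5)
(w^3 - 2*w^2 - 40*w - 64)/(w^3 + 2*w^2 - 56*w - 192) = (w + 2)/(w + 6)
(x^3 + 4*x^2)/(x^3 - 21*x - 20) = x^2/(x^2 - 4*x - 5)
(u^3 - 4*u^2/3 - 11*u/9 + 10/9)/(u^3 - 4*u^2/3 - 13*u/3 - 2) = (9*u^2 - 21*u + 10)/(3*(3*u^2 - 7*u - 6))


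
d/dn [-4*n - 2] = -4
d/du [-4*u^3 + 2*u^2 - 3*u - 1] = -12*u^2 + 4*u - 3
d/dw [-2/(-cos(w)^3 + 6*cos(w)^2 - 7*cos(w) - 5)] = 2*(3*cos(w)^2 - 12*cos(w) + 7)*sin(w)/(cos(w)^3 - 6*cos(w)^2 + 7*cos(w) + 5)^2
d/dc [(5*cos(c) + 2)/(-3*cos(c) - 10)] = 44*sin(c)/(3*cos(c) + 10)^2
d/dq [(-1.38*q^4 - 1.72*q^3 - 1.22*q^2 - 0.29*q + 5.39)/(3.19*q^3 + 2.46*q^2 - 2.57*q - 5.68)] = (-4.4022*q^6 - 6.7896*q^5 + 10.3004*q^4 + 42.0446*q^3 - 18.4247*q^2 - 12.6596*q + 15.4995)/(10.1761*q^6 + 15.6948*q^5 - 10.345*q^4 - 48.8828*q^3 - 21.3407*q^2 + 29.1952*q + 32.2624)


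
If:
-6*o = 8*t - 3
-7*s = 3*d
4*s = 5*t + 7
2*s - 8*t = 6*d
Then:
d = 49/18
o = 65/18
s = -7/6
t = -7/3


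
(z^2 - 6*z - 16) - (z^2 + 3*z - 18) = 2 - 9*z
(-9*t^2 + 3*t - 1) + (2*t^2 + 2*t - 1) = -7*t^2 + 5*t - 2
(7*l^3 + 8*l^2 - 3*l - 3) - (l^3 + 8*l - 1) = 6*l^3 + 8*l^2 - 11*l - 2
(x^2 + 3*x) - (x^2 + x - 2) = 2*x + 2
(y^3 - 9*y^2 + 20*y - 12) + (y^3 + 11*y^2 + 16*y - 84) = 2*y^3 + 2*y^2 + 36*y - 96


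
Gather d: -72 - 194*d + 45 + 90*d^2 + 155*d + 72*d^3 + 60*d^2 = 72*d^3 + 150*d^2 - 39*d - 27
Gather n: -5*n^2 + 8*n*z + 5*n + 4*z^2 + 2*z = -5*n^2 + n*(8*z + 5) + 4*z^2 + 2*z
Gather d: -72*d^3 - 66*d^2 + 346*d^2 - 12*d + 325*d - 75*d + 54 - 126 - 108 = -72*d^3 + 280*d^2 + 238*d - 180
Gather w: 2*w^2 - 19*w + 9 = 2*w^2 - 19*w + 9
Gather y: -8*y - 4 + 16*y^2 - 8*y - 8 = 16*y^2 - 16*y - 12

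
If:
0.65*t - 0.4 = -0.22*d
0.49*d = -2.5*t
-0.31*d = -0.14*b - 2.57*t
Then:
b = 25.11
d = 4.32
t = -0.85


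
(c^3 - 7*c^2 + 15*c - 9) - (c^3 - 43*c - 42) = -7*c^2 + 58*c + 33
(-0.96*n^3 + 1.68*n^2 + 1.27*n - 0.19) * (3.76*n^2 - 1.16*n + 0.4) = -3.6096*n^5 + 7.4304*n^4 + 2.4424*n^3 - 1.5156*n^2 + 0.7284*n - 0.076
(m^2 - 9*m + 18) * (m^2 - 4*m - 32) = m^4 - 13*m^3 + 22*m^2 + 216*m - 576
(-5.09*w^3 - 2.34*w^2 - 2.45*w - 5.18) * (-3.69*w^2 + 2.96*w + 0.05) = 18.7821*w^5 - 6.4318*w^4 + 1.8596*w^3 + 11.7452*w^2 - 15.4553*w - 0.259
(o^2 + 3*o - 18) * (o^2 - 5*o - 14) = o^4 - 2*o^3 - 47*o^2 + 48*o + 252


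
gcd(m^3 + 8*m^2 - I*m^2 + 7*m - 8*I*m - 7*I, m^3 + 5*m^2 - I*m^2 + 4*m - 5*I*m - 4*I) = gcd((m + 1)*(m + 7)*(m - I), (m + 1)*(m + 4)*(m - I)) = m^2 + m*(1 - I) - I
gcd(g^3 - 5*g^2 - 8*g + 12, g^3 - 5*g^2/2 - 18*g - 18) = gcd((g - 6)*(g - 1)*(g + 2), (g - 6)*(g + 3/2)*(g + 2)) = g^2 - 4*g - 12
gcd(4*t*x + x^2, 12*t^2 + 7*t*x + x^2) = 4*t + x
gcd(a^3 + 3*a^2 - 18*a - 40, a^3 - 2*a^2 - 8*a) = a^2 - 2*a - 8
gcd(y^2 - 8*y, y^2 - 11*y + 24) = y - 8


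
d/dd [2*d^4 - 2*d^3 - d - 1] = 8*d^3 - 6*d^2 - 1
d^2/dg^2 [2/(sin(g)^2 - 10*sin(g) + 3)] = 4*(-2*sin(g)^4 + 15*sin(g)^3 - 41*sin(g)^2 - 45*sin(g) + 97)/(sin(g)^2 - 10*sin(g) + 3)^3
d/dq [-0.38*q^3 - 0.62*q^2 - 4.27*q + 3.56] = -1.14*q^2 - 1.24*q - 4.27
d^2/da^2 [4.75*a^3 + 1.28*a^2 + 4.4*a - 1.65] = 28.5*a + 2.56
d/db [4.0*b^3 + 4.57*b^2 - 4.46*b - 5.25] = 12.0*b^2 + 9.14*b - 4.46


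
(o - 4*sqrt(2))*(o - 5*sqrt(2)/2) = o^2 - 13*sqrt(2)*o/2 + 20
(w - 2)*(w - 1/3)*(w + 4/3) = w^3 - w^2 - 22*w/9 + 8/9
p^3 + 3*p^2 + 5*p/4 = p*(p + 1/2)*(p + 5/2)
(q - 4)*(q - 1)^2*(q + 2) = q^4 - 4*q^3 - 3*q^2 + 14*q - 8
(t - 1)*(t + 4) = t^2 + 3*t - 4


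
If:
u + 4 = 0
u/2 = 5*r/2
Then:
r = -4/5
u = -4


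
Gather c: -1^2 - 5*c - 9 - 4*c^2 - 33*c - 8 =-4*c^2 - 38*c - 18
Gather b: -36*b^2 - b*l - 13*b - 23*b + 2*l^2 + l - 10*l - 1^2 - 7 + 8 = -36*b^2 + b*(-l - 36) + 2*l^2 - 9*l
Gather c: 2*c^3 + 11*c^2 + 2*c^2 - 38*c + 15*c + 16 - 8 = 2*c^3 + 13*c^2 - 23*c + 8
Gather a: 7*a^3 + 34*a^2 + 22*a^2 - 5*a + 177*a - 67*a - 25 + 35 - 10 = 7*a^3 + 56*a^2 + 105*a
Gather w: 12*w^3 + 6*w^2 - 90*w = 12*w^3 + 6*w^2 - 90*w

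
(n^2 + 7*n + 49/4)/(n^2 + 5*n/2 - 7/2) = (n + 7/2)/(n - 1)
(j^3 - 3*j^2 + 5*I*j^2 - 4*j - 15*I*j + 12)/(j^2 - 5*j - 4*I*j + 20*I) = (j^3 + j^2*(-3 + 5*I) - j*(4 + 15*I) + 12)/(j^2 - j*(5 + 4*I) + 20*I)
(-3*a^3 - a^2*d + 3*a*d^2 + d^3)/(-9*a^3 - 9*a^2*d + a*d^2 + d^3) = (a - d)/(3*a - d)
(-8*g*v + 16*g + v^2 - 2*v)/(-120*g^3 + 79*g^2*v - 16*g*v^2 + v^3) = (v - 2)/(15*g^2 - 8*g*v + v^2)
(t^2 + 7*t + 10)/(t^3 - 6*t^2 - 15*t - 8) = (t^2 + 7*t + 10)/(t^3 - 6*t^2 - 15*t - 8)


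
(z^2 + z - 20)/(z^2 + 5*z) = (z - 4)/z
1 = 1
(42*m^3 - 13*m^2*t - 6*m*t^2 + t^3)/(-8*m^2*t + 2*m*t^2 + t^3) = (-21*m^2 - 4*m*t + t^2)/(t*(4*m + t))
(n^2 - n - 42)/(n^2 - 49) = (n + 6)/(n + 7)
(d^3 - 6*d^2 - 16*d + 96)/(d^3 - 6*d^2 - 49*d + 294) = (d^2 - 16)/(d^2 - 49)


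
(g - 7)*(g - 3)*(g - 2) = g^3 - 12*g^2 + 41*g - 42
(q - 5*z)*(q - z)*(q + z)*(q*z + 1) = q^4*z - 5*q^3*z^2 + q^3 - q^2*z^3 - 5*q^2*z + 5*q*z^4 - q*z^2 + 5*z^3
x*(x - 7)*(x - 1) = x^3 - 8*x^2 + 7*x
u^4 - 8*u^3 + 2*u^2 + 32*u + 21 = (u - 7)*(u - 3)*(u + 1)^2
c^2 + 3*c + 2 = (c + 1)*(c + 2)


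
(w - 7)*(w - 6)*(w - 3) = w^3 - 16*w^2 + 81*w - 126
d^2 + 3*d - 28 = (d - 4)*(d + 7)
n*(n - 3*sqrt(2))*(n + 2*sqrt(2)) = n^3 - sqrt(2)*n^2 - 12*n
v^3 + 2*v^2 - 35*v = v*(v - 5)*(v + 7)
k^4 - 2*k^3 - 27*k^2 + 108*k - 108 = (k - 3)^2*(k - 2)*(k + 6)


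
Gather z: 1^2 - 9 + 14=6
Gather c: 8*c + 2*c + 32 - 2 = 10*c + 30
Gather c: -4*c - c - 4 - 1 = -5*c - 5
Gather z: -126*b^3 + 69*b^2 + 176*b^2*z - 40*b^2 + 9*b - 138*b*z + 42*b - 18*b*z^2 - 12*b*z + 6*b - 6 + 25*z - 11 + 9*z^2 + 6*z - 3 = -126*b^3 + 29*b^2 + 57*b + z^2*(9 - 18*b) + z*(176*b^2 - 150*b + 31) - 20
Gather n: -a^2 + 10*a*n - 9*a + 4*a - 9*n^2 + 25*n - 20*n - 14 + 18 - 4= -a^2 - 5*a - 9*n^2 + n*(10*a + 5)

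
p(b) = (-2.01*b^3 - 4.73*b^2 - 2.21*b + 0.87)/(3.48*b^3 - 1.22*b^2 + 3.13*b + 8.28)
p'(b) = (-10.44*b^2 + 2.44*b - 3.13)*(-2.01*b^3 - 4.73*b^2 - 2.21*b + 0.87)/(3.48*b^3 - 1.22*b^2 + 3.13*b + 8.28)^2 + (-6.03*b^2 - 9.46*b - 2.21)/(3.48*b^3 - 1.22*b^2 + 3.13*b + 8.28)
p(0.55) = -0.21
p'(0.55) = -0.80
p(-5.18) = -0.31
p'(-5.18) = 0.04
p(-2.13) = -0.09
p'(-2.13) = 0.11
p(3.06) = -1.02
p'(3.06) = 0.07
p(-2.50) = -0.13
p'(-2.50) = 0.10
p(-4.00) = -0.25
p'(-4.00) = 0.06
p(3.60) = -0.98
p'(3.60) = 0.07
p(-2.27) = -0.11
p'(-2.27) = 0.11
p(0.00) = 0.11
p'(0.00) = -0.31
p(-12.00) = -0.45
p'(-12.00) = 0.01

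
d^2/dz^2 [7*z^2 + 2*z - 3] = 14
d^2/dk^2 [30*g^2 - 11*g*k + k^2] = 2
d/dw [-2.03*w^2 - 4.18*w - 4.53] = -4.06*w - 4.18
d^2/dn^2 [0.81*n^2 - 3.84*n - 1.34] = 1.62000000000000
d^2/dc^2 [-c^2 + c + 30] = -2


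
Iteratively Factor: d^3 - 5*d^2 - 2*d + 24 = (d - 3)*(d^2 - 2*d - 8) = (d - 3)*(d + 2)*(d - 4)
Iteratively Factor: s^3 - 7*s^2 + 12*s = (s - 3)*(s^2 - 4*s) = s*(s - 3)*(s - 4)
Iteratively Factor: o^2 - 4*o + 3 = (o - 1)*(o - 3)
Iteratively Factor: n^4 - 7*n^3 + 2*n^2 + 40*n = (n + 2)*(n^3 - 9*n^2 + 20*n) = (n - 5)*(n + 2)*(n^2 - 4*n) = n*(n - 5)*(n + 2)*(n - 4)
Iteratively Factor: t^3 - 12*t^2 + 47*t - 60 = (t - 5)*(t^2 - 7*t + 12) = (t - 5)*(t - 4)*(t - 3)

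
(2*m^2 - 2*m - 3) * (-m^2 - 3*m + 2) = -2*m^4 - 4*m^3 + 13*m^2 + 5*m - 6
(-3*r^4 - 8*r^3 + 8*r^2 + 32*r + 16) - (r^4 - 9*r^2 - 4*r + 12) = -4*r^4 - 8*r^3 + 17*r^2 + 36*r + 4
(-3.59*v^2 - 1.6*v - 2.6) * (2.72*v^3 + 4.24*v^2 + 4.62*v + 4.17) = -9.7648*v^5 - 19.5736*v^4 - 30.4418*v^3 - 33.3863*v^2 - 18.684*v - 10.842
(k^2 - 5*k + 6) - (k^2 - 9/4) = 33/4 - 5*k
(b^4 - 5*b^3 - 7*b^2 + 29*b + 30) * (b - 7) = b^5 - 12*b^4 + 28*b^3 + 78*b^2 - 173*b - 210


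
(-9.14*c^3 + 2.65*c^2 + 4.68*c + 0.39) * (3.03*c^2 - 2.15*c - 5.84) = -27.6942*c^5 + 27.6805*c^4 + 61.8605*c^3 - 24.3563*c^2 - 28.1697*c - 2.2776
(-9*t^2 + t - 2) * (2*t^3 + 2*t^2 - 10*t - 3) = -18*t^5 - 16*t^4 + 88*t^3 + 13*t^2 + 17*t + 6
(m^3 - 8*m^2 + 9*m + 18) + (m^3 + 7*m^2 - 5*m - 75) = 2*m^3 - m^2 + 4*m - 57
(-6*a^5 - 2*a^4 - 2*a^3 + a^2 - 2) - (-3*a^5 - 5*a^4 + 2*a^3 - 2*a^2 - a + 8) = -3*a^5 + 3*a^4 - 4*a^3 + 3*a^2 + a - 10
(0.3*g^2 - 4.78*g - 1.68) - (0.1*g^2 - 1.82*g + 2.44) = 0.2*g^2 - 2.96*g - 4.12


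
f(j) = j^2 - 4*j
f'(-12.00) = -28.00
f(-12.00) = 192.00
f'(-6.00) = -16.00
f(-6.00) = 60.00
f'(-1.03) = -6.06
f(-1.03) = 5.18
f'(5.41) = 6.82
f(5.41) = 7.63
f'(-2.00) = -8.00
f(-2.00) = 12.00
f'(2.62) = 1.24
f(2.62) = -3.62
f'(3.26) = 2.52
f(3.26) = -2.41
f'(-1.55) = -7.10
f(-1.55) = 8.60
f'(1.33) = -1.34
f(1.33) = -3.55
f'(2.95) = 1.90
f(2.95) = -3.10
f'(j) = 2*j - 4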